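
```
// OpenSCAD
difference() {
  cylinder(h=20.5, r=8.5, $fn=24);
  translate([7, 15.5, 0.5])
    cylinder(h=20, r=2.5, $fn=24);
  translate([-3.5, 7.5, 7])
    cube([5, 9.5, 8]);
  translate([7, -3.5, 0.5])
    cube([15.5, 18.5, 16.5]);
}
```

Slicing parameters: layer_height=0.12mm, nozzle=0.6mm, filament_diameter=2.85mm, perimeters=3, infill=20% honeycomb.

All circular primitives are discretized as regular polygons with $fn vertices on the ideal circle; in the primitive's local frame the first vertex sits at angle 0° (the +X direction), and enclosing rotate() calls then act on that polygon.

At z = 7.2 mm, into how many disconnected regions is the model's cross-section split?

At z = 7.2 mm: the cylinder: section is a regular 24-gon, circumradius r=8.5; the r=2.5 cylinder at (7, 15.5) gives a regular 24-gon of circumradius 2.5 (constant along its height); the 5×9.5 cube at (-3.5, 7.5) contributes its full rectangle; the 15.5×18.5 cube at (7, -3.5) contributes its full rectangle; After the difference (first − rest): starting from the r=8.5 cylinder, the r=2.5 cylinder at (7, 15.5) misses the remaining region (no effect); the 5×9.5 cube at (-3.5, 7.5) partially overlaps it — only the 3.81 mm² overlap (of its 47.50 mm²) is removed, clipping the outline; the 15.5×18.5 cube at (7, -3.5) partially overlaps it — only the 8.88 mm² overlap (of its 286.75 mm²) is removed, clipping the outline — 1 connected region. The result has 1 disconnected region.

1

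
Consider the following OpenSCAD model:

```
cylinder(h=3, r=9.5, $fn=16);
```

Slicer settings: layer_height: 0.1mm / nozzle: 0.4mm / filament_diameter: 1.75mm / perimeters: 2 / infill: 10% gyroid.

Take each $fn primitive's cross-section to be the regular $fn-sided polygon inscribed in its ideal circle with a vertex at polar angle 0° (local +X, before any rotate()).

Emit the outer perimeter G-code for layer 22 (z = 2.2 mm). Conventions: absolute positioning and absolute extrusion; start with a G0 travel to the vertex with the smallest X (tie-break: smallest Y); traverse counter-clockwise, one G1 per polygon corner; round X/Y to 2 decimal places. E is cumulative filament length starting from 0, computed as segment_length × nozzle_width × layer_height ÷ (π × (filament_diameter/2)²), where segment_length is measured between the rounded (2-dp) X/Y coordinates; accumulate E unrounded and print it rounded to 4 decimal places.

G0 X-9.50 Y0.00 Z2.20
G1 X-8.78 Y-3.64 E0.0617
G1 X-6.72 Y-6.72 E0.1233
G1 X-3.64 Y-8.78 E0.1849
G1 X0.00 Y-9.50 E0.2467
G1 X3.64 Y-8.78 E0.3084
G1 X6.72 Y-6.72 E0.3700
G1 X8.78 Y-3.64 E0.4316
G1 X9.50 Y0.00 E0.4933
G1 X8.78 Y3.64 E0.5550
G1 X6.72 Y6.72 E0.6166
G1 X3.64 Y8.78 E0.6783
G1 X0.00 Y9.50 E0.7400
G1 X-3.64 Y8.78 E0.8017
G1 X-6.72 Y6.72 E0.8633
G1 X-8.78 Y3.64 E0.9249
G1 X-9.50 Y0.00 E0.9866

At z = 2.2 mm: the r=9.5 cylinder gives a regular 16-gon of circumradius 9.5 (constant along its height). The outline is a single polygon with 16 vertices. Extrusion per mm of travel: 0.4 × 0.1 / (π × 0.875²) = 0.016630. Accumulating E over each segment gives final E = 0.9866.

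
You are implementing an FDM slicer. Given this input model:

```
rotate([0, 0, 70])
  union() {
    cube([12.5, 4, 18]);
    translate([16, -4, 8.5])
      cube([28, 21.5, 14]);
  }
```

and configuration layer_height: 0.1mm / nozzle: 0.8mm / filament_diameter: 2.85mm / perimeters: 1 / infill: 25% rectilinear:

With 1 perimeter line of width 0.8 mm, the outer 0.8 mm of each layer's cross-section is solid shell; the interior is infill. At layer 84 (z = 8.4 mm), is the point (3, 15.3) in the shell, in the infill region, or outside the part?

At z = 8.4 mm: the cube (footprint 12.5×4) is included at this height; the cube at (16, -4) is not intersected at this z (z outside [8.5, 22.5]); Taking the union: only the 12.5×4 cube is present, so the union is just that shape — 1 connected region; (rotated 70° about Z; rotation is an isometry so areas/perimeters/island counts are preserved). Overall, the cross-section is a single solid region. Undo the 70° rotation: the query point maps to (15.403, 2.414) in the un-rotated model frame. The nearest boundary edge runs (12.50, 0.00)→(12.50, 4.00); distance from the point to it = 2.90 mm. The point is not inside any of the regions above, so it lies outside the cross-section (2.90 mm from the nearest boundary).

outside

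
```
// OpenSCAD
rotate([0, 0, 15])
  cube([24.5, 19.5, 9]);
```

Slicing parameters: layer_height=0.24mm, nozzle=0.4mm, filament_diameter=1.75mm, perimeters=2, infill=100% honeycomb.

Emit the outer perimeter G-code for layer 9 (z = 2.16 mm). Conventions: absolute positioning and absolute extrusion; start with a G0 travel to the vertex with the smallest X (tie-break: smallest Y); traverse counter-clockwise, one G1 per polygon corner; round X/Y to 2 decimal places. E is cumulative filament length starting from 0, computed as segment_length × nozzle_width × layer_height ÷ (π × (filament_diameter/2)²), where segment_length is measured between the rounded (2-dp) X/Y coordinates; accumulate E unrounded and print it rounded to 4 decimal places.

G0 X-5.05 Y18.84 Z2.16
G1 X0.00 Y0.00 E0.7785
G1 X23.67 Y6.34 E1.7565
G1 X18.62 Y25.18 E2.5350
G1 X-5.05 Y18.84 E3.5130

At z = 2.16 mm: the cube is present — its section is the full 24.5×19.5 rectangle; (whole slice rotated 15° about Z — lengths, areas and connectivity unchanged). The outline is a single polygon with 4 vertices. Extrusion per mm of travel: 0.4 × 0.24 / (π × 0.875²) = 0.039912. Accumulating E over each segment gives final E = 3.5130.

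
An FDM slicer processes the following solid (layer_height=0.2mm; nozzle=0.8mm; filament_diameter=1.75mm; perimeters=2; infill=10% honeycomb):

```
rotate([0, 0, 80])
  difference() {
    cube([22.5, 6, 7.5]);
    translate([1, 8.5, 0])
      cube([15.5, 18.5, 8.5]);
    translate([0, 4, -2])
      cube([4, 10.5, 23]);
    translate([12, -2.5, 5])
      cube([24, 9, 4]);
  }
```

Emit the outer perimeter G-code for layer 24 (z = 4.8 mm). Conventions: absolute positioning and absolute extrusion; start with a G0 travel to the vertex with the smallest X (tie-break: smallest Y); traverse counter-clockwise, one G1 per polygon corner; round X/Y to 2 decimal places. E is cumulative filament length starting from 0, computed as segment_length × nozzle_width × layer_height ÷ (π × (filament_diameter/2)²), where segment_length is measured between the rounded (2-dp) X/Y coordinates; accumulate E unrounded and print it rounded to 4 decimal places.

G0 X-5.21 Y4.98 Z4.80
G1 X-3.24 Y4.63 E0.1331
G1 X-3.94 Y0.69 E0.3993
G1 X0.00 Y0.00 E0.6654
G1 X3.91 Y22.16 E2.1622
G1 X-2.00 Y23.20 E2.5614
G1 X-5.21 Y4.98 E3.7921

At z = 4.8 mm: the 22.5×6 cube contributes its full rectangle; the 15.5×18.5 cube at (1, 8.5) contributes its full rectangle; the cube at (0, 4) (footprint 4×10.5) is included at this height; the cube at (12, -2.5) is not intersected at this z (z outside [5, 9]); Subtracting the remaining from the first: starting from the 22.5×6 cube, the 15.5×18.5 cube at (1, 8.5) misses the remaining region (no effect); the 4×10.5 cube at (0, 4) partially overlaps it — only the 8.00 mm² overlap (of its 42.00 mm²) is removed, clipping the outline — 1 connected region; (rotated 80° about Z; rotation is an isometry so areas/perimeters/island counts are preserved). The outline is a single polygon with 6 vertices. Extrusion per mm of travel: 0.8 × 0.2 / (π × 0.875²) = 0.066520. Accumulating E over each segment gives final E = 3.7921.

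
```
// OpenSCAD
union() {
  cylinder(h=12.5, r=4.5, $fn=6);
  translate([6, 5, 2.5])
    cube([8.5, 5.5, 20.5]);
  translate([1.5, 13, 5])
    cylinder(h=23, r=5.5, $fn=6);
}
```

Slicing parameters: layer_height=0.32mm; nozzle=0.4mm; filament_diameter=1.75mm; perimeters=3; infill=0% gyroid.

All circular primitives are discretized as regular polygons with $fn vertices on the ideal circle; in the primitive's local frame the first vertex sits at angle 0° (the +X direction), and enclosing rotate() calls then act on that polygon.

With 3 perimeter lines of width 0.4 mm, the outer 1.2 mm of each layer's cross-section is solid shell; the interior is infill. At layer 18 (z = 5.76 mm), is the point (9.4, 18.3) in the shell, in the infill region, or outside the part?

At z = 5.76 mm: the cylinder: section is a regular 6-gon, circumradius r=4.5; the cube at (6, 5) (footprint 8.5×5.5) is included at this height; the r=5.5 cylinder at (1.5, 13) gives a regular 6-gon of circumradius 5.5 (constant along its height); Combining (union): the 3 present regions are separate (no shared area or edge), so areas and boundary lengths simply add and each stays a separate island — 3 connected regions. Overall, the cross-section has 3 separate islands. The nearest boundary edge runs (4.25, 17.76)→(7.00, 13.00); distance from the point to it = 4.73 mm. The point is not inside any of the regions above, so it lies outside the cross-section (4.73 mm from the nearest boundary).

outside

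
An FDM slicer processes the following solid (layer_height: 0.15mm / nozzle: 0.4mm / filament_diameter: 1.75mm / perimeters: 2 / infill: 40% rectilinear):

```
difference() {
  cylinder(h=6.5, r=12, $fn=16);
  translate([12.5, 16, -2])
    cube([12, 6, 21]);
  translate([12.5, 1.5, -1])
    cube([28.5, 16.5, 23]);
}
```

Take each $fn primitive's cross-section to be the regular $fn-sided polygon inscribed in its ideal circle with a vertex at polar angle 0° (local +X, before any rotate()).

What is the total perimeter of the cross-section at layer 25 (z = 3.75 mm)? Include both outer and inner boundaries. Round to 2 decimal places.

74.91 mm

At z = 3.75 mm: the cylinder: section is a regular 16-gon, circumradius r=12 (perimeter = 2·16·12.000·sin(180°/16) = 74.91 mm); the cube at (12.5, 16) is present — its section is the full 12×6 rectangle (perimeter 36.00 mm); the cube at (12.5, 1.5) is present — its section is the full 28.5×16.5 rectangle (perimeter 90.00 mm); Subtracting the remaining from the first: starting from the r=12 cylinder, the 12×6 cube at (12.5, 16) misses the remaining region (no effect); the 28.5×16.5 cube at (12.5, 1.5) misses the remaining region (no effect) — boundary = 74.91 mm. Overall, the cross-section is a single solid region. Total boundary length (outer) = 74.91 mm.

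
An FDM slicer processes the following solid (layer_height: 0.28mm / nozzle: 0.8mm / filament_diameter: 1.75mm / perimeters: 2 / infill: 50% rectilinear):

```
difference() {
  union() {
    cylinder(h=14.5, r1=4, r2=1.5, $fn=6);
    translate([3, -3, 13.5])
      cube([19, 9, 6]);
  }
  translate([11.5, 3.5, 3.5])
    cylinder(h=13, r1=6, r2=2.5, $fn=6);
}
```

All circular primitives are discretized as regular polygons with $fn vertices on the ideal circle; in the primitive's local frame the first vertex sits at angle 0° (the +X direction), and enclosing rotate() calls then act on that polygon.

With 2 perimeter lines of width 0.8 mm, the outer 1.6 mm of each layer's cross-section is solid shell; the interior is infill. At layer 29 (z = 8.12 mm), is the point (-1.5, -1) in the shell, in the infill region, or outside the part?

shell

At z = 8.12 mm: the cone (r1=4→r2=1.5) has section circumradius 2.600 here — a regular 6-gon; the cube at (3, -3) is not intersected at this z (z outside [13.5, 19.5]); Taking the union: only the cone is present, so the union is just that shape — 1 connected region; the cone at (11.5, 3.5) (r1=6→r2=2.5) has section circumradius 4.756 here — a regular 6-gon; After the difference (first − rest): starting from that combined region, the cone at (11.5, 3.5) misses the remaining region (no effect) — 1 connected region. Overall, the cross-section is a single solid region. The nearest boundary edge runs (-1.30, -2.25)→(-2.60, 0.00); distance from the point to it = 0.45 mm. The point is inside the cross-section, 0.45 mm from the nearest boundary — within the 1.6 mm shell band (2 × 0.8).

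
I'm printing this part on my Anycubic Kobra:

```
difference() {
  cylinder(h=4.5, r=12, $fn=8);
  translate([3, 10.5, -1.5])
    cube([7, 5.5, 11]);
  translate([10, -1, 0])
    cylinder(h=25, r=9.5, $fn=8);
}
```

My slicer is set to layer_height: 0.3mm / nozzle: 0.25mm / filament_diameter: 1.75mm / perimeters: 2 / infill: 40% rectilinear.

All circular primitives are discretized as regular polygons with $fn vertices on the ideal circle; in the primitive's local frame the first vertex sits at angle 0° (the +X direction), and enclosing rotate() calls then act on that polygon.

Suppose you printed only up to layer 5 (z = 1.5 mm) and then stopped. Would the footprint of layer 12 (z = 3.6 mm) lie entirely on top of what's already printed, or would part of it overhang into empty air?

Compare the two slices. At z = 1.5: the r=12 cylinder contributes a regular 8-gon of circumradius 12 (area = (8/2)·12.000²·sin(360°/8) = 407.29 mm²); the 7×5.5 cube at (3, 10.5) contributes its full rectangle (area 38.50 mm²); the cylinder at (10, -1): section is a regular 8-gon, circumradius r=9.5 (area = (8/2)·9.500²·sin(360°/8) = 255.27 mm²); Taking the first minus the rest: starting from the r=12 cylinder (407.29 mm²), the 7×5.5 cube at (3, 10.5) partially overlaps it — only the 0.08 mm² overlap (of its 38.50 mm²) is removed, clipping the outline; the r=9.5 cylinder at (10, -1) partially overlaps it — only the 128.40 mm² overlap (of its 255.27 mm²) is removed, clipping the outline — area = 278.81 mm². At z = 3.6: the r=12 cylinder contributes a regular 8-gon of circumradius 12 (area = (8/2)·12.000²·sin(360°/8) = 407.29 mm²); the 7×5.5 cube at (3, 10.5) contributes its full rectangle (area 38.50 mm²); the r=9.5 cylinder at (10, -1) contributes a regular 8-gon of circumradius 9.5 (area = (8/2)·9.500²·sin(360°/8) = 255.27 mm²); Taking the first minus the rest: starting from the r=12 cylinder (407.29 mm²), the 7×5.5 cube at (3, 10.5) partially overlaps it — only the 0.08 mm² overlap (of its 38.50 mm²) is removed, clipping the outline; the r=9.5 cylinder at (10, -1) partially overlaps it — only the 128.40 mm² overlap (of its 255.27 mm²) is removed, clipping the outline — area = 278.81 mm². Checking containment: the cross-section at z = 3.6 is a subset of the cross-section at z = 1.5.

entirely on top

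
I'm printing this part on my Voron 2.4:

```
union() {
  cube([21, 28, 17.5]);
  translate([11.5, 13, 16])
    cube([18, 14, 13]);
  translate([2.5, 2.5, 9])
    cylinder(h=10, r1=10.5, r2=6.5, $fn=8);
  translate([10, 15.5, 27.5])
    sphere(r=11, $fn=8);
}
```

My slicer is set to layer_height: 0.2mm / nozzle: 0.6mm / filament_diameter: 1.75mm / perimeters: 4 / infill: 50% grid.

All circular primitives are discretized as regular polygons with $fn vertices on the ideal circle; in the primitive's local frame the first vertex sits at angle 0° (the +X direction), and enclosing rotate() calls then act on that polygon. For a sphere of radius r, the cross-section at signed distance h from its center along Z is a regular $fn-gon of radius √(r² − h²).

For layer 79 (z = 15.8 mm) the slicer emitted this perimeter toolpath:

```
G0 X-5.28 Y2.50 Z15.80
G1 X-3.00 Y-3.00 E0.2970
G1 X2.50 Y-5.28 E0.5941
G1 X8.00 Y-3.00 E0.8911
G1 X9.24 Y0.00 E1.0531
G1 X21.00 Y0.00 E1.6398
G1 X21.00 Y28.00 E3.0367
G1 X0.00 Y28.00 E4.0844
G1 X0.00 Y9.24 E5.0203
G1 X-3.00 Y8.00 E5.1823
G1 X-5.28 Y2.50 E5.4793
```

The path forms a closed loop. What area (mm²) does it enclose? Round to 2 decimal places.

673.80 mm²

Apply the shoelace formula to the sequence of (X, Y) vertices; enclosed area = 673.80 mm².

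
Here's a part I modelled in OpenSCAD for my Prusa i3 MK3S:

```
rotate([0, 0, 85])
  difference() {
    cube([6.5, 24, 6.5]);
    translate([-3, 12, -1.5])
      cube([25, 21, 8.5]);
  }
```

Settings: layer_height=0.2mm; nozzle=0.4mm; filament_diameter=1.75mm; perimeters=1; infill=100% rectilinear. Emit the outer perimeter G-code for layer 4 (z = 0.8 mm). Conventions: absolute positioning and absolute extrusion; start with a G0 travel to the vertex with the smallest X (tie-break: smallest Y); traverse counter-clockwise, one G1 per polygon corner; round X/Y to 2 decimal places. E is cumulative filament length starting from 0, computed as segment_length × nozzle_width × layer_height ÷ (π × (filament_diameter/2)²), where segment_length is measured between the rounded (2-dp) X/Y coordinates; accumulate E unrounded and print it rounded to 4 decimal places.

G0 X-11.95 Y1.05 Z0.80
G1 X0.00 Y0.00 E0.3990
G1 X0.57 Y6.48 E0.6153
G1 X-11.39 Y7.52 E1.0146
G1 X-11.95 Y1.05 E1.2306

At z = 0.8 mm: the 6.5×24 cube contributes its full rectangle; the cube at (-3, 12) is present — its section is the full 25×21 rectangle; Subtracting the remaining from the first: starting from the 6.5×24 cube, the 25×21 cube at (-3, 12) partially overlaps it — only the 78.00 mm² overlap (of its 525.00 mm²) is removed, clipping the outline — 1 connected region; (rotated 85° about Z; rotation is an isometry so areas/perimeters/island counts are preserved). The outline is a single polygon with 4 vertices. Extrusion per mm of travel: 0.4 × 0.2 / (π × 0.875²) = 0.033260. Accumulating E over each segment gives final E = 1.2306.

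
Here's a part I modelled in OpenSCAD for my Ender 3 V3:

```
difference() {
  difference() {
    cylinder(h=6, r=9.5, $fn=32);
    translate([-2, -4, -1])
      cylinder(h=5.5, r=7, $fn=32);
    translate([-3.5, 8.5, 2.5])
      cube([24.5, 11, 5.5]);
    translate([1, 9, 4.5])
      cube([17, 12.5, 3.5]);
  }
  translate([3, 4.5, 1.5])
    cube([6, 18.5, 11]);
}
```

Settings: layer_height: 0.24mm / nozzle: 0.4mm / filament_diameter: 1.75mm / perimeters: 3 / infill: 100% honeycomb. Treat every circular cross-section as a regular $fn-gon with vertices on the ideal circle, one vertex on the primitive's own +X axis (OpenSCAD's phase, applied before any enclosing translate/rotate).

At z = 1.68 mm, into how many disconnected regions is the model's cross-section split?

1

At z = 1.68 mm: the cylinder: section is a regular 32-gon, circumradius r=9.5; the r=7 cylinder at (-2, -4) contributes a regular 32-gon of circumradius 7; the cube at (-3.5, 8.5) does not reach this height (z outside [2.5, 8]); the cube at (1, 9) does not reach this height (z outside [4.5, 8]); Subtracting the remaining from the first: starting from the r=9.5 cylinder, the r=7 cylinder at (-2, -4) partially overlaps it — only the 132.56 mm² overlap (of its 152.95 mm²) is removed, clipping the outline — 1 connected region; the 6×18.5 cube at (3, 4.5) contributes its full rectangle; Taking the first minus the rest: starting from that combined region, the 6×18.5 cube at (3, 4.5) partially overlaps it — only the 15.06 mm² overlap (of its 111.00 mm²) is removed, clipping the outline — 1 connected region. The result has 1 disconnected region.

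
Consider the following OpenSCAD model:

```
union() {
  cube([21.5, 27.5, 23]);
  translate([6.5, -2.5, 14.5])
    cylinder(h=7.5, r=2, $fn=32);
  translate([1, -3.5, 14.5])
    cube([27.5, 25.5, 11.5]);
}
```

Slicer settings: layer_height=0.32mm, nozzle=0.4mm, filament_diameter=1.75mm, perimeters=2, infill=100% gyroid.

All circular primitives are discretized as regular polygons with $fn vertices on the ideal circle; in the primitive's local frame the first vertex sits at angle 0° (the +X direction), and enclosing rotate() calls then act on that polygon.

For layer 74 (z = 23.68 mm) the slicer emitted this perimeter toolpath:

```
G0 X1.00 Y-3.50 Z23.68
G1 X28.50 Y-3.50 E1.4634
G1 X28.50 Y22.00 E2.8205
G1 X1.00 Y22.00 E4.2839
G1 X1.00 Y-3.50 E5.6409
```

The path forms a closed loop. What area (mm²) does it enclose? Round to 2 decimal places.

701.25 mm²

Apply the shoelace formula to the sequence of (X, Y) vertices; enclosed area = 701.25 mm².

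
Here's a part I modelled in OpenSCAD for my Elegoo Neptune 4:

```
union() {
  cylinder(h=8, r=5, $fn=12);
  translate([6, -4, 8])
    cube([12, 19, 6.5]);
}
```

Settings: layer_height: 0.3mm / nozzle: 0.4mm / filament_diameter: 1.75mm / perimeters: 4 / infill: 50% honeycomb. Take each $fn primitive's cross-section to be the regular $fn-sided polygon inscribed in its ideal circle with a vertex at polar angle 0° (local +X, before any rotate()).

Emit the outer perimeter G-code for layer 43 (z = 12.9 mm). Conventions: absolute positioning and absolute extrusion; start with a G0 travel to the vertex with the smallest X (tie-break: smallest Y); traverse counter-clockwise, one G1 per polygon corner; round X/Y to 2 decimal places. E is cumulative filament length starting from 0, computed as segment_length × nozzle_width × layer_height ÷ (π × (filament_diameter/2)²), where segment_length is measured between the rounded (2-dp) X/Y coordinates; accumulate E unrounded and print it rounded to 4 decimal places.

G0 X6.00 Y-4.00 Z12.90
G1 X18.00 Y-4.00 E0.5987
G1 X18.00 Y15.00 E1.5466
G1 X6.00 Y15.00 E2.1453
G1 X6.00 Y-4.00 E3.0932

At z = 12.9 mm: the cylinder is not intersected at this z (z outside [0, 8]); the 12×19 cube at (6, -4) contributes its full rectangle; Merging all regions: only the 12×19 cube at (6, -4) is present, so the union is just that shape — 1 connected region. The outline is a single polygon with 4 vertices. Extrusion per mm of travel: 0.4 × 0.3 / (π × 0.875²) = 0.049890. Accumulating E over each segment gives final E = 3.0932.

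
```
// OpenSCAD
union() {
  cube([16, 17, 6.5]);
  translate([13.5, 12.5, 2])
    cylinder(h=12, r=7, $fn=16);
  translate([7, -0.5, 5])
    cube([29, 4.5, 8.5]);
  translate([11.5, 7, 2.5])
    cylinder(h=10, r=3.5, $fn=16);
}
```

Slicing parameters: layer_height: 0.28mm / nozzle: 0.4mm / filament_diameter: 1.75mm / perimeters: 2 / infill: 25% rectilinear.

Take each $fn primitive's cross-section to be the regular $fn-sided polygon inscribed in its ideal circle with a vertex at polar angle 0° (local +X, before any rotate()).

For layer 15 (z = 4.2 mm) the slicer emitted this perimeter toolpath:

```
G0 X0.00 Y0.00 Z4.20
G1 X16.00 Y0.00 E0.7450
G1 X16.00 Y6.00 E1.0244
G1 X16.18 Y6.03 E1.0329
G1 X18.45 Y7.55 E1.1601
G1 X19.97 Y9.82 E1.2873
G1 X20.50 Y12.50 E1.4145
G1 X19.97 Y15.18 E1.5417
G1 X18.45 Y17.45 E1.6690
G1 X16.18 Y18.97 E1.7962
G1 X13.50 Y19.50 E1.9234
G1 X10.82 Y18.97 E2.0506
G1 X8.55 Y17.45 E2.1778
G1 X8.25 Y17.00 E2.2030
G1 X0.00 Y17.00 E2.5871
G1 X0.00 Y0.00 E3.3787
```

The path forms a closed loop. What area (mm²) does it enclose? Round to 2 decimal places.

Apply the shoelace formula to the sequence of (X, Y) vertices; enclosed area = 327.71 mm².

327.71 mm²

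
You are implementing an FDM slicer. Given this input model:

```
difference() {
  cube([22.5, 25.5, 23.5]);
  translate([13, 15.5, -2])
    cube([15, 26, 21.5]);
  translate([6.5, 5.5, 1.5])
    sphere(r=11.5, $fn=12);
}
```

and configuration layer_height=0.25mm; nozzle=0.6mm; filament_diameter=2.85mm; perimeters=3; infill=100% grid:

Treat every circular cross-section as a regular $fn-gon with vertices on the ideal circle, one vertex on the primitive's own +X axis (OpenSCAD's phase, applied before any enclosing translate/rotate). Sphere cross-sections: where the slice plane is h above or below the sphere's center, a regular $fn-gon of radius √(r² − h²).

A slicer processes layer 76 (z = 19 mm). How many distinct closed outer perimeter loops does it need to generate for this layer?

At z = 19 mm: the 22.5×25.5 cube contributes its full rectangle; the cube at (13, 15.5) is present — its section is the full 15×26 rectangle; the sphere at (6.5, 5.5) does not reach this height (|z−center|=17.500 > r=11.5); After the difference (first − rest): starting from the 22.5×25.5 cube, the 15×26 cube at (13, 15.5) partially overlaps it — only the 95.00 mm² overlap (of its 390.00 mm²) is removed, clipping the outline — 1 connected region. The result has 1 disconnected region.

1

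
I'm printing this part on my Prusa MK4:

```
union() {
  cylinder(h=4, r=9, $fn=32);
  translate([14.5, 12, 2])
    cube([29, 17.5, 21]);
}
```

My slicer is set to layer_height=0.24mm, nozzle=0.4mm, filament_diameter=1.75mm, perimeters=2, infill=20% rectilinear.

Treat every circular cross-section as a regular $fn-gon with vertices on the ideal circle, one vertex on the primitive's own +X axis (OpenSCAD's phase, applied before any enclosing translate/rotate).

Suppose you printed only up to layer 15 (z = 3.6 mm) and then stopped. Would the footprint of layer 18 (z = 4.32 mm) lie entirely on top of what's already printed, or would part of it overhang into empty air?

entirely on top

Compare the two slices. At z = 3.6: the r=9 cylinder gives a regular 32-gon of circumradius 9 (constant along its height) (area = (32/2)·9.000²·sin(360°/32) = 252.84 mm²); the cube at (14.5, 12) (footprint 29×17.5) is included at this height (area 507.50 mm²); Combining (union): the 2 present regions are separate (no shared area or edge), so areas and boundary lengths simply add and each stays a separate island — area = 760.34 mm². At z = 4.32: the cylinder does not reach this height (z outside [0, 4]); the cube at (14.5, 12) is present — its section is the full 29×17.5 rectangle (area 507.50 mm²); Combining (union): only the 29×17.5 cube at (14.5, 12) is present, so the union is just that shape — area = 507.50 mm². Checking containment: the cross-section at z = 4.32 is a subset of the cross-section at z = 3.6.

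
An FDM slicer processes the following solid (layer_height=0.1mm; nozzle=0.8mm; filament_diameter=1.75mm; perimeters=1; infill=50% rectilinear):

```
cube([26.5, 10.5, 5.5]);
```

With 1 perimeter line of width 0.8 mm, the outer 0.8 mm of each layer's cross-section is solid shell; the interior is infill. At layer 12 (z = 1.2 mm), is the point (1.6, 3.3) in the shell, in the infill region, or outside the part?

infill

At z = 1.2 mm: the cube (footprint 26.5×10.5) is included at this height. Overall, the cross-section is a single solid region. The nearest boundary edge runs (0.00, 10.50)→(0.00, 0.00); distance from the point to it = 1.60 mm. The point is inside the cross-section and 1.60 mm from the nearest boundary — more than the 0.8 mm shell width (1 × 0.8), so it's in the infill interior.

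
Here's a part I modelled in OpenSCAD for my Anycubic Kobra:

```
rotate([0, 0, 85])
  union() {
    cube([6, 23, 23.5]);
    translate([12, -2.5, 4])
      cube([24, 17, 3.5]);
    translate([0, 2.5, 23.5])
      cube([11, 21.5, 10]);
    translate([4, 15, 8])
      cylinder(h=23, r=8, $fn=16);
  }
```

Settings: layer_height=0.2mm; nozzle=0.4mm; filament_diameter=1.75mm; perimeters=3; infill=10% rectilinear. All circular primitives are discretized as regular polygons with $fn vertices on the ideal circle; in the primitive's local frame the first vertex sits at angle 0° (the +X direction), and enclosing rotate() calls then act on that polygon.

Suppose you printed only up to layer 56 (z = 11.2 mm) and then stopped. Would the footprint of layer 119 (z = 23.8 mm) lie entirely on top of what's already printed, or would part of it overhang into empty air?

part overhangs

Compare the two slices. At z = 11.2: the 6×23 cube contributes its full rectangle (area 138.00 mm²); the cube at (12, -2.5) is not intersected at this z (z outside [4, 7.5]); the cube at (0, 2.5) does not reach this height (z outside [23.5, 33.5]); the r=8 cylinder at (4, 15) gives a regular 16-gon of circumradius 8 (constant along its height) (area = (16/2)·8.000²·sin(360°/16) = 195.93 mm²); Merging all regions: the regions partially overlap — summed areas 333.93 mm² minus the doubly-counted overlap 91.61 mm² gives 242.33 mm² — area = 242.33 mm²; (rotated 85° about Z; rotation is an isometry so areas/perimeters/island counts are preserved). At z = 23.8: the cube is not intersected at this z (z outside [0, 23.5]); the cube at (12, -2.5) does not reach this height (z outside [4, 7.5]); the cube at (0, 2.5) (footprint 11×21.5) is included at this height (area 236.50 mm²); the cylinder at (4, 15): section is a regular 16-gon, circumradius r=8 (area = (16/2)·8.000²·sin(360°/16) = 195.93 mm²); Combining (union): the regions partially overlap — summed areas 432.43 mm² minus the doubly-counted overlap 153.88 mm² gives 278.55 mm² — area = 278.55 mm²; (whole slice rotated 85° about Z — lengths, areas and connectivity unchanged). Checking containment: at z = 23.8 the cross-section extends beyond the z = 11.2 cross-section by about 51.22 mm².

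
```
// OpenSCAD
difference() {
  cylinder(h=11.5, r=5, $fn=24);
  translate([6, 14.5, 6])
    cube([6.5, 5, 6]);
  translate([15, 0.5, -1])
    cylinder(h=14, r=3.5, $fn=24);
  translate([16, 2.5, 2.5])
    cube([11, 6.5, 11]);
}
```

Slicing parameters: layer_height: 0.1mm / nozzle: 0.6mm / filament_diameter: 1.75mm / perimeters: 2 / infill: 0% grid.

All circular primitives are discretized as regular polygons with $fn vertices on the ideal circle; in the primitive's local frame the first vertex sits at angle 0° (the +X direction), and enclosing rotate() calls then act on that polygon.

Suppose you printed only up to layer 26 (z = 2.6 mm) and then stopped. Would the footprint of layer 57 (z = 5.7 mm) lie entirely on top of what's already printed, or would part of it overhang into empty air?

Compare the two slices. At z = 2.6: the cylinder: section is a regular 24-gon, circumradius r=5 (area = (24/2)·5.000²·sin(360°/24) = 77.65 mm²); the cube at (6, 14.5) does not reach this height (z outside [6, 12]); the cylinder at (15, 0.5): section is a regular 24-gon, circumradius r=3.5 (area = (24/2)·3.500²·sin(360°/24) = 38.05 mm²); the cube at (16, 2.5) is present — its section is the full 11×6.5 rectangle (area 71.50 mm²); After the difference (first − rest): starting from the r=5 cylinder (77.65 mm²), the r=3.5 cylinder at (15, 0.5) misses the remaining region (no effect); the 11×6.5 cube at (16, 2.5) misses the remaining region (no effect) — area = 77.65 mm². At z = 5.7: the r=5 cylinder gives a regular 24-gon of circumradius 5 (constant along its height) (area = (24/2)·5.000²·sin(360°/24) = 77.65 mm²); the cube at (6, 14.5) is absent (z outside [6, 12]); the r=3.5 cylinder at (15, 0.5) gives a regular 24-gon of circumradius 3.5 (constant along its height) (area = (24/2)·3.500²·sin(360°/24) = 38.05 mm²); the cube at (16, 2.5) is present — its section is the full 11×6.5 rectangle (area 71.50 mm²); After the difference (first − rest): starting from the r=5 cylinder (77.65 mm²), the r=3.5 cylinder at (15, 0.5) misses the remaining region (no effect); the 11×6.5 cube at (16, 2.5) misses the remaining region (no effect) — area = 77.65 mm². Checking containment: the cross-section at z = 5.7 is a subset of the cross-section at z = 2.6.

entirely on top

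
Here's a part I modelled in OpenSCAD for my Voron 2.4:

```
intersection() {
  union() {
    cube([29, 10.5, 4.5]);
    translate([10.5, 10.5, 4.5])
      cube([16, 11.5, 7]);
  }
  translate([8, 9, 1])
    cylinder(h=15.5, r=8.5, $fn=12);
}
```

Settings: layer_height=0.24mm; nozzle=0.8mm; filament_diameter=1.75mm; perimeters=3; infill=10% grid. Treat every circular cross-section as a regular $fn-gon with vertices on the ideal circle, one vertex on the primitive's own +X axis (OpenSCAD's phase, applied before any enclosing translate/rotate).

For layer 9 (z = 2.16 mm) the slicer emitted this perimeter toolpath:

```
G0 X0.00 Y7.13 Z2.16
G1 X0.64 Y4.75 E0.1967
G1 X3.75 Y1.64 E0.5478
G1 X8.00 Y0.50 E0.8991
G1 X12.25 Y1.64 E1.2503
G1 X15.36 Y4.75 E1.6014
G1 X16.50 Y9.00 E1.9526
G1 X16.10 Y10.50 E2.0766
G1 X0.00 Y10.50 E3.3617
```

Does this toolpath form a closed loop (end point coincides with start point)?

no

Start point (G0): (0.00, 7.13). End point (last G1): the path does not return to the start — open.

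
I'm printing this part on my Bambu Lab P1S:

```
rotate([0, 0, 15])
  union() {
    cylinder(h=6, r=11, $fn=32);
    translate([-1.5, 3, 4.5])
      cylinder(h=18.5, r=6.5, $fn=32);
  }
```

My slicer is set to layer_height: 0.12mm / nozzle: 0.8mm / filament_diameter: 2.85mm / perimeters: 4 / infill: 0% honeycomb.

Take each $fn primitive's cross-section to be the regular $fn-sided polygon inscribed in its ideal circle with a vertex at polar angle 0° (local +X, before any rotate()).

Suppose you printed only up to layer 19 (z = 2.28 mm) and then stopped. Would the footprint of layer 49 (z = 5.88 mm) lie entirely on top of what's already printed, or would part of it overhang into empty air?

entirely on top

Compare the two slices. At z = 2.28: the cylinder: section is a regular 32-gon, circumradius r=11 (area = (32/2)·11.000²·sin(360°/32) = 377.69 mm²); the cylinder at (-1.5, 3) does not reach this height (z outside [4.5, 23]); Merging all regions: only the r=11 cylinder is present, so the union is just that shape — area = 377.69 mm²; (rotated 15° about Z; rotation is an isometry so areas/perimeters/island counts are preserved). At z = 5.88: the cylinder: section is a regular 32-gon, circumradius r=11 (area = (32/2)·11.000²·sin(360°/32) = 377.69 mm²); the r=6.5 cylinder at (-1.5, 3) gives a regular 32-gon of circumradius 6.5 (constant along its height) (area = (32/2)·6.500²·sin(360°/32) = 131.88 mm²); Merging all regions: the r=6.5 cylinder at (-1.5, 3) lies entirely inside the r=11 cylinder, so the union is just the r=11 cylinder — area = 377.69 mm²; (whole slice rotated 15° about Z — lengths, areas and connectivity unchanged). Checking containment: the cross-section at z = 5.88 is a subset of the cross-section at z = 2.28.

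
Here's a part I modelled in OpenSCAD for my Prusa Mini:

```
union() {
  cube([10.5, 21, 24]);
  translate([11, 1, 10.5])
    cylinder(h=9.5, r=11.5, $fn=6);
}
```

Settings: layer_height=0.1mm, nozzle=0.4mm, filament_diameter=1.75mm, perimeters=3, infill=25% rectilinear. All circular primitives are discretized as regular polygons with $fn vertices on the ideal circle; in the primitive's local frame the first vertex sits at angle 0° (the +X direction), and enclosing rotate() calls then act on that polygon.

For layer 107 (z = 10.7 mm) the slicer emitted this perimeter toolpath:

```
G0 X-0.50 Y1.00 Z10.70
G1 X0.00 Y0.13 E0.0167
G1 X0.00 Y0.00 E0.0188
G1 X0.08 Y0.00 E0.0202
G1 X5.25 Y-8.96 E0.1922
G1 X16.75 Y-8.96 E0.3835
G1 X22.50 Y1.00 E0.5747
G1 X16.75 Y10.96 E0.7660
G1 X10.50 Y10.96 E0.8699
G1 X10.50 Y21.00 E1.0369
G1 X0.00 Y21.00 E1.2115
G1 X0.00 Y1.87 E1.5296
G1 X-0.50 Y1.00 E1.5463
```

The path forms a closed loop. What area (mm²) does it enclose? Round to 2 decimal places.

Apply the shoelace formula to the sequence of (X, Y) vertices; enclosed area = 472.91 mm².

472.91 mm²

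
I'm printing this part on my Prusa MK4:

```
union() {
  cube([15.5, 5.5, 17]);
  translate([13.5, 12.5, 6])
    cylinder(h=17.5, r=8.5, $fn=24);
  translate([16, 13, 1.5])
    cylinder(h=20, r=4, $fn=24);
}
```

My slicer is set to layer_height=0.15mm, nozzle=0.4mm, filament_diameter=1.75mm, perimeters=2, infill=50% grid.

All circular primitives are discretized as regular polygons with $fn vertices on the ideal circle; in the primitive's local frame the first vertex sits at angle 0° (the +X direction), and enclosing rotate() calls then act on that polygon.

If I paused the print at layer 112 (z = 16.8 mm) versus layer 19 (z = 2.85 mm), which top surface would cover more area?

layer 112 (z = 16.8 mm)

Layer 112 (z = 16.8): the 15.5×5.5 cube contributes its full rectangle (area 85.25 mm²); the r=8.5 cylinder at (13.5, 12.5) contributes a regular 24-gon of circumradius 8.5 (area = (24/2)·8.500²·sin(360°/24) = 224.40 mm²); the r=4 cylinder at (16, 13) gives a regular 24-gon of circumradius 4 (constant along its height) (area = (24/2)·4.000²·sin(360°/24) = 49.69 mm²); Taking the union: the regions partially overlap — summed areas 359.34 mm² minus the doubly-counted overlap 57.11 mm² gives 302.23 mm² — area = 302.23 mm². So its area = 302.23 mm². Layer 19 (z = 2.85): the cube is present — its section is the full 15.5×5.5 rectangle (area 85.25 mm²); the cylinder at (13.5, 12.5) is not intersected at this z (z outside [6, 23.5]); the cylinder at (16, 13): section is a regular 24-gon, circumradius r=4 (area = (24/2)·4.000²·sin(360°/24) = 49.69 mm²); Combining (union): the 2 present regions are separate (no shared area or edge), so areas and boundary lengths simply add and each stays a separate island — area = 134.94 mm². So its area = 134.94 mm². Layer 112 is larger (302.23 vs 134.94 mm²).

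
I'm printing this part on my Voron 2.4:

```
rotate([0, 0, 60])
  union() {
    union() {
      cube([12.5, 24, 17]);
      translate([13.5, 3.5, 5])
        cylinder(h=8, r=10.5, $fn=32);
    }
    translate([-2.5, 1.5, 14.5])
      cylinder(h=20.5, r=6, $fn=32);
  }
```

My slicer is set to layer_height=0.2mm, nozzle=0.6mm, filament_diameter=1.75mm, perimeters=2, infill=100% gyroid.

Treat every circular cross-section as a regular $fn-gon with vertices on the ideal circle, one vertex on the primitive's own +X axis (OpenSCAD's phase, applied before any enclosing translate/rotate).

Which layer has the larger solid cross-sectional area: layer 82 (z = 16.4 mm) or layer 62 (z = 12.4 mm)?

layer 62 (z = 12.4 mm)

Layer 82 (z = 16.4): the cube is present — its section is the full 12.5×24 rectangle (area 300.00 mm²); the cylinder at (13.5, 3.5) does not reach this height (z outside [5, 13]); Taking the union: only the 12.5×24 cube is present, so the union is just that shape — area = 300.00 mm²; the r=6 cylinder at (-2.5, 1.5) contributes a regular 32-gon of circumradius 6 (area = (32/2)·6.000²·sin(360°/32) = 112.37 mm²); Merging all regions: the regions partially overlap — summed areas 412.37 mm² minus the doubly-counted overlap 18.71 mm² gives 393.66 mm² — area = 393.66 mm²; (whole slice rotated 60° about Z — lengths, areas and connectivity unchanged). So its area = 393.66 mm². Layer 62 (z = 12.4): the cube is present — its section is the full 12.5×24 rectangle (area 300.00 mm²); the r=10.5 cylinder at (13.5, 3.5) gives a regular 32-gon of circumradius 10.5 (constant along its height) (area = (32/2)·10.500²·sin(360°/32) = 344.14 mm²); Taking the union: the regions partially overlap — summed areas 644.14 mm² minus the doubly-counted overlap 108.02 mm² gives 536.12 mm² — area = 536.12 mm²; the cylinder at (-2.5, 1.5) does not reach this height (z outside [14.5, 35]); Combining (union): only that combined region is present, so the union is just that shape — area = 536.12 mm²; (whole slice rotated 60° about Z — lengths, areas and connectivity unchanged). So its area = 536.12 mm². Layer 62 is larger (536.12 vs 393.66 mm²).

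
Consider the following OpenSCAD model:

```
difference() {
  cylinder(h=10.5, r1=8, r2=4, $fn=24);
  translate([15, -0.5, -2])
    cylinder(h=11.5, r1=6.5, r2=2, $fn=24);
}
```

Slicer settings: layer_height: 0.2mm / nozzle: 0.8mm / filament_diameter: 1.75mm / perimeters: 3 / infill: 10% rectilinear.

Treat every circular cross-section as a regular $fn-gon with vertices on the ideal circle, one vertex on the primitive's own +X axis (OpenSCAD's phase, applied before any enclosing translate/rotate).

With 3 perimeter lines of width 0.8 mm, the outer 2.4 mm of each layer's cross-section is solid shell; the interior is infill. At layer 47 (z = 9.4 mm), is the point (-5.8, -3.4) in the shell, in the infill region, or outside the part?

outside

At z = 9.4 mm: the cone (r1=8→r2=4) has section circumradius 4.419 here — a regular 24-gon; the cone at (15, -0.5): at t=0.991 of its height the radius interpolates to r₁+(r₂−r₁)t = 2.039, giving a regular 24-gon of that circumradius; After the difference (first − rest): starting from the cone, the cone at (15, -0.5) misses the remaining region (no effect) — 1 connected region. Overall, the cross-section is a single solid region. The nearest boundary edge runs (-3.12, -3.12)→(-3.83, -2.21); distance from the point to it = 2.30 mm. The point is not inside any of the regions above, so it lies outside the cross-section (2.30 mm from the nearest boundary).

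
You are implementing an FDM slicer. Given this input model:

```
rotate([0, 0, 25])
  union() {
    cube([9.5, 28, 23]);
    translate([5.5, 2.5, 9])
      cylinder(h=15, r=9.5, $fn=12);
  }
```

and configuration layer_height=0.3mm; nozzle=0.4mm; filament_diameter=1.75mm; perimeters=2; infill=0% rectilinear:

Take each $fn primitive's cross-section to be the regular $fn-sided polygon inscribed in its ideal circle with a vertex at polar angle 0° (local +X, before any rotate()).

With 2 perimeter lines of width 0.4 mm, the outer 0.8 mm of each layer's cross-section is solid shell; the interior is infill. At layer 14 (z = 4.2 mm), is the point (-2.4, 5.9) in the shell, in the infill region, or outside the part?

At z = 4.2 mm: the 9.5×28 cube contributes its full rectangle; the cylinder at (5.5, 2.5) is not intersected at this z (z outside [9, 24]); Taking the union: only the 9.5×28 cube is present, so the union is just that shape — 1 connected region; (rotated 25° about Z; rotation is an isometry so areas/perimeters/island counts are preserved). Overall, the cross-section is a single solid region. Undo the 25° rotation: the query point maps to (0.318, 6.361) in the un-rotated model frame. The nearest boundary edge runs (0.00, 28.00)→(0.00, 0.00); distance from the point to it = 0.32 mm. The point is inside the cross-section, 0.32 mm from the nearest boundary — within the 0.8 mm shell band (2 × 0.4).

shell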